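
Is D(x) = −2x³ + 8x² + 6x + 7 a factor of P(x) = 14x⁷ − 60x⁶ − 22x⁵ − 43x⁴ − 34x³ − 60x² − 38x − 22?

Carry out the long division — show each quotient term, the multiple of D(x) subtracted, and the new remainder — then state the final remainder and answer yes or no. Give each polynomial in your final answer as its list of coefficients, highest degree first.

R = [9, -8], so D(x) is not a factor of P(x). no

Step 1: lead(14x⁷ − 60x⁶ − 22x⁵ − 43x⁴ − 34x³ − 60x² − 38x − 22) ÷ lead(D) = 14x⁷ ÷ −2x³ = −7x⁴. Subtract (−7x⁴)·D = 14x⁷ − 56x⁶ − 42x⁵ − 49x⁴. Remainder: −4x⁶ + 20x⁵ + 6x⁴ − 34x³ − 60x² − 38x − 22.
Step 2: lead(−4x⁶ + 20x⁵ + 6x⁴ − 34x³ − 60x² − 38x − 22) ÷ lead(D) = −4x⁶ ÷ −2x³ = 2x³. Subtract (2x³)·D = −4x⁶ + 16x⁵ + 12x⁴ + 14x³. Remainder: 4x⁵ − 6x⁴ − 48x³ − 60x² − 38x − 22.
Step 3: lead(4x⁵ − 6x⁴ − 48x³ − 60x² − 38x − 22) ÷ lead(D) = 4x⁵ ÷ −2x³ = −2x². Subtract (−2x²)·D = 4x⁵ − 16x⁴ − 12x³ − 14x². Remainder: 10x⁴ − 36x³ − 46x² − 38x − 22.
Step 4: lead(10x⁴ − 36x³ − 46x² − 38x − 22) ÷ lead(D) = 10x⁴ ÷ −2x³ = −5x. Subtract (−5x)·D = 10x⁴ − 40x³ − 30x² − 35x. Remainder: 4x³ − 16x² − 3x − 22.
Step 5: lead(4x³ − 16x² − 3x − 22) ÷ lead(D) = 4x³ ÷ −2x³ = −2. Subtract (−2)·D = 4x³ − 16x² − 12x − 14. Remainder: 9x − 8.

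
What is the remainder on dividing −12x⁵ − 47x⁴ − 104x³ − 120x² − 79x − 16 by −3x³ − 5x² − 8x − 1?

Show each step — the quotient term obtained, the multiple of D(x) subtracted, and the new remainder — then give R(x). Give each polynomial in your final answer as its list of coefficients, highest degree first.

Step 1: lead(−12x⁵ − 47x⁴ − 104x³ − 120x² − 79x − 16) ÷ lead(D) = −12x⁵ ÷ −3x³ = 4x². Subtract (4x²)·D = −12x⁵ − 20x⁴ − 32x³ − 4x². Remainder: −27x⁴ − 72x³ − 116x² − 79x − 16.
Step 2: lead(−27x⁴ − 72x³ − 116x² − 79x − 16) ÷ lead(D) = −27x⁴ ÷ −3x³ = 9x. Subtract (9x)·D = −27x⁴ − 45x³ − 72x² − 9x. Remainder: −27x³ − 44x² − 70x − 16.
Step 3: lead(−27x³ − 44x² − 70x − 16) ÷ lead(D) = −27x³ ÷ −3x³ = 9. Subtract (9)·D = −27x³ − 45x² − 72x − 9. Remainder: x² + 2x − 7.

R = [1, 2, -7]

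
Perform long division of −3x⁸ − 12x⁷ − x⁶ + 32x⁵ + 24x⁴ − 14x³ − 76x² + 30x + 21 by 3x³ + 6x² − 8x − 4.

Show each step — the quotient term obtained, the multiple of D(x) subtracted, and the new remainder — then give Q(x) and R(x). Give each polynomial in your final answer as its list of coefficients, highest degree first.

Q = [-1, -2, 1, 2, 4, -6]; R = [-2, -3]

Step 1: lead(−3x⁸ − 12x⁷ − x⁶ + 32x⁵ + 24x⁴ − 14x³ − 76x² + 30x + 21) ÷ lead(D) = −3x⁸ ÷ 3x³ = −x⁵. Subtract (−x⁵)·D = −3x⁸ − 6x⁷ + 8x⁶ + 4x⁵. Remainder: −6x⁷ − 9x⁶ + 28x⁵ + 24x⁴ − 14x³ − 76x² + 30x + 21.
Step 2: lead(−6x⁷ − 9x⁶ + 28x⁵ + 24x⁴ − 14x³ − 76x² + 30x + 21) ÷ lead(D) = −6x⁷ ÷ 3x³ = −2x⁴. Subtract (−2x⁴)·D = −6x⁷ − 12x⁶ + 16x⁵ + 8x⁴. Remainder: 3x⁶ + 12x⁵ + 16x⁴ − 14x³ − 76x² + 30x + 21.
Step 3: lead(3x⁶ + 12x⁵ + 16x⁴ − 14x³ − 76x² + 30x + 21) ÷ lead(D) = 3x⁶ ÷ 3x³ = x³. Subtract (x³)·D = 3x⁶ + 6x⁵ − 8x⁴ − 4x³. Remainder: 6x⁵ + 24x⁴ − 10x³ − 76x² + 30x + 21.
Step 4: lead(6x⁵ + 24x⁴ − 10x³ − 76x² + 30x + 21) ÷ lead(D) = 6x⁵ ÷ 3x³ = 2x². Subtract (2x²)·D = 6x⁵ + 12x⁴ − 16x³ − 8x². Remainder: 12x⁴ + 6x³ − 68x² + 30x + 21.
Step 5: lead(12x⁴ + 6x³ − 68x² + 30x + 21) ÷ lead(D) = 12x⁴ ÷ 3x³ = 4x. Subtract (4x)·D = 12x⁴ + 24x³ − 32x² − 16x. Remainder: −18x³ − 36x² + 46x + 21.
Step 6: lead(−18x³ − 36x² + 46x + 21) ÷ lead(D) = −18x³ ÷ 3x³ = −6. Subtract (−6)·D = −18x³ − 36x² + 48x + 24. Remainder: −2x − 3.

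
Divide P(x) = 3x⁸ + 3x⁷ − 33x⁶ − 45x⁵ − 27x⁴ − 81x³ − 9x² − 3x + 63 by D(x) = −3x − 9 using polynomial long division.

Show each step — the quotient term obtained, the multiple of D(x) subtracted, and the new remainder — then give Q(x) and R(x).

Step 1: lead(3x⁸ + 3x⁷ − 33x⁶ − 45x⁵ − 27x⁴ − 81x³ − 9x² − 3x + 63) ÷ lead(D) = 3x⁸ ÷ −3x = −x⁷. Subtract (−x⁷)·D = 3x⁸ + 9x⁷. Remainder: −6x⁷ − 33x⁶ − 45x⁵ − 27x⁴ − 81x³ − 9x² − 3x + 63.
Step 2: lead(−6x⁷ − 33x⁶ − 45x⁵ − 27x⁴ − 81x³ − 9x² − 3x + 63) ÷ lead(D) = −6x⁷ ÷ −3x = 2x⁶. Subtract (2x⁶)·D = −6x⁷ − 18x⁶. Remainder: −15x⁶ − 45x⁵ − 27x⁴ − 81x³ − 9x² − 3x + 63.
Step 3: lead(−15x⁶ − 45x⁵ − 27x⁴ − 81x³ − 9x² − 3x + 63) ÷ lead(D) = −15x⁶ ÷ −3x = 5x⁵. Subtract (5x⁵)·D = −15x⁶ − 45x⁵. Remainder: −27x⁴ − 81x³ − 9x² − 3x + 63.
Step 4: lead(−27x⁴ − 81x³ − 9x² − 3x + 63) ÷ lead(D) = −27x⁴ ÷ −3x = 9x³. Subtract (9x³)·D = −27x⁴ − 81x³. Remainder: −9x² − 3x + 63.
Step 5: lead(−9x² − 3x + 63) ÷ lead(D) = −9x² ÷ −3x = 3x. Subtract (3x)·D = −9x² − 27x. Remainder: 24x + 63.
Step 6: lead(24x + 63) ÷ lead(D) = 24x ÷ −3x = −8. Subtract (−8)·D = 24x + 72. Remainder: −9.

Q(x) = −x⁷ + 2x⁶ + 5x⁵ + 9x³ + 3x − 8; R(x) = −9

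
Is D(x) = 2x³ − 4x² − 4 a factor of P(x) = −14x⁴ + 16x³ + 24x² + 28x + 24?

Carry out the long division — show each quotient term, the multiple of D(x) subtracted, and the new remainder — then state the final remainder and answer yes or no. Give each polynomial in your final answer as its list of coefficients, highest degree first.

R = [0], so D(x) is a factor of P(x). yes

Step 1: lead(−14x⁴ + 16x³ + 24x² + 28x + 24) ÷ lead(D) = −14x⁴ ÷ 2x³ = −7x. Subtract (−7x)·D = −14x⁴ + 28x³ + 28x. Remainder: −12x³ + 24x² + 24.
Step 2: lead(−12x³ + 24x² + 24) ÷ lead(D) = −12x³ ÷ 2x³ = −6. Subtract (−6)·D = −12x³ + 24x² + 24. Remainder: 0.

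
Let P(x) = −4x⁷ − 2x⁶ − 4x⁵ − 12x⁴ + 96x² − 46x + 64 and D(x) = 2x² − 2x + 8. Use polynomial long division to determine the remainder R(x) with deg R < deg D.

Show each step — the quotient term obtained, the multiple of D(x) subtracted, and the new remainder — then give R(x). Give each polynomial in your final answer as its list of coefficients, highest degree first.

R = [-4, -8]

Step 1: lead(−4x⁷ − 2x⁶ − 4x⁵ − 12x⁴ + 96x² − 46x + 64) ÷ lead(D) = −4x⁷ ÷ 2x² = −2x⁵. Subtract (−2x⁵)·D = −4x⁷ + 4x⁶ − 16x⁵. Remainder: −6x⁶ + 12x⁵ − 12x⁴ + 96x² − 46x + 64.
Step 2: lead(−6x⁶ + 12x⁵ − 12x⁴ + 96x² − 46x + 64) ÷ lead(D) = −6x⁶ ÷ 2x² = −3x⁴. Subtract (−3x⁴)·D = −6x⁶ + 6x⁵ − 24x⁴. Remainder: 6x⁵ + 12x⁴ + 96x² − 46x + 64.
Step 3: lead(6x⁵ + 12x⁴ + 96x² − 46x + 64) ÷ lead(D) = 6x⁵ ÷ 2x² = 3x³. Subtract (3x³)·D = 6x⁵ − 6x⁴ + 24x³. Remainder: 18x⁴ − 24x³ + 96x² − 46x + 64.
Step 4: lead(18x⁴ − 24x³ + 96x² − 46x + 64) ÷ lead(D) = 18x⁴ ÷ 2x² = 9x². Subtract (9x²)·D = 18x⁴ − 18x³ + 72x². Remainder: −6x³ + 24x² − 46x + 64.
Step 5: lead(−6x³ + 24x² − 46x + 64) ÷ lead(D) = −6x³ ÷ 2x² = −3x. Subtract (−3x)·D = −6x³ + 6x² − 24x. Remainder: 18x² − 22x + 64.
Step 6: lead(18x² − 22x + 64) ÷ lead(D) = 18x² ÷ 2x² = 9. Subtract (9)·D = 18x² − 18x + 72. Remainder: −4x − 8.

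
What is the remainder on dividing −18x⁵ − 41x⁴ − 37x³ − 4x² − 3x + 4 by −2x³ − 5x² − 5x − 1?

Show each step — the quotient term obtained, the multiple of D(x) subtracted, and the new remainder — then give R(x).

Step 1: lead(−18x⁵ − 41x⁴ − 37x³ − 4x² − 3x + 4) ÷ lead(D) = −18x⁵ ÷ −2x³ = 9x². Subtract (9x²)·D = −18x⁵ − 45x⁴ − 45x³ − 9x². Remainder: 4x⁴ + 8x³ + 5x² − 3x + 4.
Step 2: lead(4x⁴ + 8x³ + 5x² − 3x + 4) ÷ lead(D) = 4x⁴ ÷ −2x³ = −2x. Subtract (−2x)·D = 4x⁴ + 10x³ + 10x² + 2x. Remainder: −2x³ − 5x² − 5x + 4.
Step 3: lead(−2x³ − 5x² − 5x + 4) ÷ lead(D) = −2x³ ÷ −2x³ = 1. Subtract (1)·D = −2x³ − 5x² − 5x − 1. Remainder: 5.

R(x) = 5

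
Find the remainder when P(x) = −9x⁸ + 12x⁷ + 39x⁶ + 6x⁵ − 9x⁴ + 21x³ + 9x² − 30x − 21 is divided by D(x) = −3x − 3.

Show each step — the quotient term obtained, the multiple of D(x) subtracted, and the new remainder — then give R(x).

R(x) = 0

Step 1: lead(−9x⁸ + 12x⁷ + 39x⁶ + 6x⁵ − 9x⁴ + 21x³ + 9x² − 30x − 21) ÷ lead(D) = −9x⁸ ÷ −3x = 3x⁷. Subtract (3x⁷)·D = −9x⁸ − 9x⁷. Remainder: 21x⁷ + 39x⁶ + 6x⁵ − 9x⁴ + 21x³ + 9x² − 30x − 21.
Step 2: lead(21x⁷ + 39x⁶ + 6x⁵ − 9x⁴ + 21x³ + 9x² − 30x − 21) ÷ lead(D) = 21x⁷ ÷ −3x = −7x⁶. Subtract (−7x⁶)·D = 21x⁷ + 21x⁶. Remainder: 18x⁶ + 6x⁵ − 9x⁴ + 21x³ + 9x² − 30x − 21.
Step 3: lead(18x⁶ + 6x⁵ − 9x⁴ + 21x³ + 9x² − 30x − 21) ÷ lead(D) = 18x⁶ ÷ −3x = −6x⁵. Subtract (−6x⁵)·D = 18x⁶ + 18x⁵. Remainder: −12x⁵ − 9x⁴ + 21x³ + 9x² − 30x − 21.
Step 4: lead(−12x⁵ − 9x⁴ + 21x³ + 9x² − 30x − 21) ÷ lead(D) = −12x⁵ ÷ −3x = 4x⁴. Subtract (4x⁴)·D = −12x⁵ − 12x⁴. Remainder: 3x⁴ + 21x³ + 9x² − 30x − 21.
Step 5: lead(3x⁴ + 21x³ + 9x² − 30x − 21) ÷ lead(D) = 3x⁴ ÷ −3x = −x³. Subtract (−x³)·D = 3x⁴ + 3x³. Remainder: 18x³ + 9x² − 30x − 21.
Step 6: lead(18x³ + 9x² − 30x − 21) ÷ lead(D) = 18x³ ÷ −3x = −6x². Subtract (−6x²)·D = 18x³ + 18x². Remainder: −9x² − 30x − 21.
Step 7: lead(−9x² − 30x − 21) ÷ lead(D) = −9x² ÷ −3x = 3x. Subtract (3x)·D = −9x² − 9x. Remainder: −21x − 21.
Step 8: lead(−21x − 21) ÷ lead(D) = −21x ÷ −3x = 7. Subtract (7)·D = −21x − 21. Remainder: 0.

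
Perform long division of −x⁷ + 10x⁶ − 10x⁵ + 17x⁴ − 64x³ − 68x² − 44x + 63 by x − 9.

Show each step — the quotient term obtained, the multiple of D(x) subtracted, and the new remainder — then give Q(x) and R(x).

Q(x) = −x⁶ + x⁵ − x⁴ + 8x³ + 8x² + 4x − 8; R(x) = −9

Step 1: lead(−x⁷ + 10x⁶ − 10x⁵ + 17x⁴ − 64x³ − 68x² − 44x + 63) ÷ lead(D) = −x⁷ ÷ x = −x⁶. Subtract (−x⁶)·D = −x⁷ + 9x⁶. Remainder: x⁶ − 10x⁵ + 17x⁴ − 64x³ − 68x² − 44x + 63.
Step 2: lead(x⁶ − 10x⁵ + 17x⁴ − 64x³ − 68x² − 44x + 63) ÷ lead(D) = x⁶ ÷ x = x⁵. Subtract (x⁵)·D = x⁶ − 9x⁵. Remainder: −x⁵ + 17x⁴ − 64x³ − 68x² − 44x + 63.
Step 3: lead(−x⁵ + 17x⁴ − 64x³ − 68x² − 44x + 63) ÷ lead(D) = −x⁵ ÷ x = −x⁴. Subtract (−x⁴)·D = −x⁵ + 9x⁴. Remainder: 8x⁴ − 64x³ − 68x² − 44x + 63.
Step 4: lead(8x⁴ − 64x³ − 68x² − 44x + 63) ÷ lead(D) = 8x⁴ ÷ x = 8x³. Subtract (8x³)·D = 8x⁴ − 72x³. Remainder: 8x³ − 68x² − 44x + 63.
Step 5: lead(8x³ − 68x² − 44x + 63) ÷ lead(D) = 8x³ ÷ x = 8x². Subtract (8x²)·D = 8x³ − 72x². Remainder: 4x² − 44x + 63.
Step 6: lead(4x² − 44x + 63) ÷ lead(D) = 4x² ÷ x = 4x. Subtract (4x)·D = 4x² − 36x. Remainder: −8x + 63.
Step 7: lead(−8x + 63) ÷ lead(D) = −8x ÷ x = −8. Subtract (−8)·D = −8x + 72. Remainder: −9.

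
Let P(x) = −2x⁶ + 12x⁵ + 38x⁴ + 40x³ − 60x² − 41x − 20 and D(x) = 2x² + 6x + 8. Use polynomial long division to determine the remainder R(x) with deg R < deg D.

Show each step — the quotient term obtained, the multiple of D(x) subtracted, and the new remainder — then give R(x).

Step 1: lead(−2x⁶ + 12x⁵ + 38x⁴ + 40x³ − 60x² − 41x − 20) ÷ lead(D) = −2x⁶ ÷ 2x² = −x⁴. Subtract (−x⁴)·D = −2x⁶ − 6x⁵ − 8x⁴. Remainder: 18x⁵ + 46x⁴ + 40x³ − 60x² − 41x − 20.
Step 2: lead(18x⁵ + 46x⁴ + 40x³ − 60x² − 41x − 20) ÷ lead(D) = 18x⁵ ÷ 2x² = 9x³. Subtract (9x³)·D = 18x⁵ + 54x⁴ + 72x³. Remainder: −8x⁴ − 32x³ − 60x² − 41x − 20.
Step 3: lead(−8x⁴ − 32x³ − 60x² − 41x − 20) ÷ lead(D) = −8x⁴ ÷ 2x² = −4x². Subtract (−4x²)·D = −8x⁴ − 24x³ − 32x². Remainder: −8x³ − 28x² − 41x − 20.
Step 4: lead(−8x³ − 28x² − 41x − 20) ÷ lead(D) = −8x³ ÷ 2x² = −4x. Subtract (−4x)·D = −8x³ − 24x² − 32x. Remainder: −4x² − 9x − 20.
Step 5: lead(−4x² − 9x − 20) ÷ lead(D) = −4x² ÷ 2x² = −2. Subtract (−2)·D = −4x² − 12x − 16. Remainder: 3x − 4.

R(x) = 3x − 4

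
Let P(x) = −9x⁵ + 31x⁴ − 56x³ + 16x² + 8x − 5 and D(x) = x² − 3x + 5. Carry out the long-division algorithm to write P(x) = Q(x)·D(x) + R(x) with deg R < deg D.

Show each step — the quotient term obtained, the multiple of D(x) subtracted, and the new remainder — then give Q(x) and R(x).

Q(x) = −9x³ + 4x² + x − 1; R(x) = 0

Step 1: lead(−9x⁵ + 31x⁴ − 56x³ + 16x² + 8x − 5) ÷ lead(D) = −9x⁵ ÷ x² = −9x³. Subtract (−9x³)·D = −9x⁵ + 27x⁴ − 45x³. Remainder: 4x⁴ − 11x³ + 16x² + 8x − 5.
Step 2: lead(4x⁴ − 11x³ + 16x² + 8x − 5) ÷ lead(D) = 4x⁴ ÷ x² = 4x². Subtract (4x²)·D = 4x⁴ − 12x³ + 20x². Remainder: x³ − 4x² + 8x − 5.
Step 3: lead(x³ − 4x² + 8x − 5) ÷ lead(D) = x³ ÷ x² = x. Subtract (x)·D = x³ − 3x² + 5x. Remainder: −x² + 3x − 5.
Step 4: lead(−x² + 3x − 5) ÷ lead(D) = −x² ÷ x² = −1. Subtract (−1)·D = −x² + 3x − 5. Remainder: 0.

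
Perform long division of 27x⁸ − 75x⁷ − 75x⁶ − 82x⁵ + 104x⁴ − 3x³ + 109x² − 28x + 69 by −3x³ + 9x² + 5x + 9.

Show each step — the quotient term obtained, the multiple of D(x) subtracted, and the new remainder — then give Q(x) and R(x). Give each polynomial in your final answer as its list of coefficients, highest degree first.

Step 1: lead(27x⁸ − 75x⁷ − 75x⁶ − 82x⁵ + 104x⁴ − 3x³ + 109x² − 28x + 69) ÷ lead(D) = 27x⁸ ÷ −3x³ = −9x⁵. Subtract (−9x⁵)·D = 27x⁸ − 81x⁷ − 45x⁶ − 81x⁵. Remainder: 6x⁷ − 30x⁶ − x⁵ + 104x⁴ − 3x³ + 109x² − 28x + 69.
Step 2: lead(6x⁷ − 30x⁶ − x⁵ + 104x⁴ − 3x³ + 109x² − 28x + 69) ÷ lead(D) = 6x⁷ ÷ −3x³ = −2x⁴. Subtract (−2x⁴)·D = 6x⁷ − 18x⁶ − 10x⁵ − 18x⁴. Remainder: −12x⁶ + 9x⁵ + 122x⁴ − 3x³ + 109x² − 28x + 69.
Step 3: lead(−12x⁶ + 9x⁵ + 122x⁴ − 3x³ + 109x² − 28x + 69) ÷ lead(D) = −12x⁶ ÷ −3x³ = 4x³. Subtract (4x³)·D = −12x⁶ + 36x⁵ + 20x⁴ + 36x³. Remainder: −27x⁵ + 102x⁴ − 39x³ + 109x² − 28x + 69.
Step 4: lead(−27x⁵ + 102x⁴ − 39x³ + 109x² − 28x + 69) ÷ lead(D) = −27x⁵ ÷ −3x³ = 9x². Subtract (9x²)·D = −27x⁵ + 81x⁴ + 45x³ + 81x². Remainder: 21x⁴ − 84x³ + 28x² − 28x + 69.
Step 5: lead(21x⁴ − 84x³ + 28x² − 28x + 69) ÷ lead(D) = 21x⁴ ÷ −3x³ = −7x. Subtract (−7x)·D = 21x⁴ − 63x³ − 35x² − 63x. Remainder: −21x³ + 63x² + 35x + 69.
Step 6: lead(−21x³ + 63x² + 35x + 69) ÷ lead(D) = −21x³ ÷ −3x³ = 7. Subtract (7)·D = −21x³ + 63x² + 35x + 63. Remainder: 6.

Q = [-9, -2, 4, 9, -7, 7]; R = [6]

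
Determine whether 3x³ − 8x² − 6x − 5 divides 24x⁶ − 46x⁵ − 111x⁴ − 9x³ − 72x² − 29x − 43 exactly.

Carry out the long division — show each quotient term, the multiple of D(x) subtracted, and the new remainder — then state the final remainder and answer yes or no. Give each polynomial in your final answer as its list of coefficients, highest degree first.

Step 1: lead(24x⁶ − 46x⁵ − 111x⁴ − 9x³ − 72x² − 29x − 43) ÷ lead(D) = 24x⁶ ÷ 3x³ = 8x³. Subtract (8x³)·D = 24x⁶ − 64x⁵ − 48x⁴ − 40x³. Remainder: 18x⁵ − 63x⁴ + 31x³ − 72x² − 29x − 43.
Step 2: lead(18x⁵ − 63x⁴ + 31x³ − 72x² − 29x − 43) ÷ lead(D) = 18x⁵ ÷ 3x³ = 6x². Subtract (6x²)·D = 18x⁵ − 48x⁴ − 36x³ − 30x². Remainder: −15x⁴ + 67x³ − 42x² − 29x − 43.
Step 3: lead(−15x⁴ + 67x³ − 42x² − 29x − 43) ÷ lead(D) = −15x⁴ ÷ 3x³ = −5x. Subtract (−5x)·D = −15x⁴ + 40x³ + 30x² + 25x. Remainder: 27x³ − 72x² − 54x − 43.
Step 4: lead(27x³ − 72x² − 54x − 43) ÷ lead(D) = 27x³ ÷ 3x³ = 9. Subtract (9)·D = 27x³ − 72x² − 54x − 45. Remainder: 2.

R = [2], so D(x) is not a factor of P(x). no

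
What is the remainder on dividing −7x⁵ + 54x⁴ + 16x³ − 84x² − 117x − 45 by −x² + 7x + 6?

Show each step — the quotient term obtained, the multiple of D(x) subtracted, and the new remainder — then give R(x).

R(x) = 9

Step 1: lead(−7x⁵ + 54x⁴ + 16x³ − 84x² − 117x − 45) ÷ lead(D) = −7x⁵ ÷ −x² = 7x³. Subtract (7x³)·D = −7x⁵ + 49x⁴ + 42x³. Remainder: 5x⁴ − 26x³ − 84x² − 117x − 45.
Step 2: lead(5x⁴ − 26x³ − 84x² − 117x − 45) ÷ lead(D) = 5x⁴ ÷ −x² = −5x². Subtract (−5x²)·D = 5x⁴ − 35x³ − 30x². Remainder: 9x³ − 54x² − 117x − 45.
Step 3: lead(9x³ − 54x² − 117x − 45) ÷ lead(D) = 9x³ ÷ −x² = −9x. Subtract (−9x)·D = 9x³ − 63x² − 54x. Remainder: 9x² − 63x − 45.
Step 4: lead(9x² − 63x − 45) ÷ lead(D) = 9x² ÷ −x² = −9. Subtract (−9)·D = 9x² − 63x − 54. Remainder: 9.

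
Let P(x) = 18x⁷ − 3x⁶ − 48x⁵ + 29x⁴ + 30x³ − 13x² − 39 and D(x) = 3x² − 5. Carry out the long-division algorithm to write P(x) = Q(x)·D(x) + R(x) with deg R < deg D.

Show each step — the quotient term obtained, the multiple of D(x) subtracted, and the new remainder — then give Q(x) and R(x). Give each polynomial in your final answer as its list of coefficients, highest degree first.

Step 1: lead(18x⁷ − 3x⁶ − 48x⁵ + 29x⁴ + 30x³ − 13x² − 39) ÷ lead(D) = 18x⁷ ÷ 3x² = 6x⁵. Subtract (6x⁵)·D = 18x⁷ − 30x⁵. Remainder: −3x⁶ − 18x⁵ + 29x⁴ + 30x³ − 13x² − 39.
Step 2: lead(−3x⁶ − 18x⁵ + 29x⁴ + 30x³ − 13x² − 39) ÷ lead(D) = −3x⁶ ÷ 3x² = −x⁴. Subtract (−x⁴)·D = −3x⁶ + 5x⁴. Remainder: −18x⁵ + 24x⁴ + 30x³ − 13x² − 39.
Step 3: lead(−18x⁵ + 24x⁴ + 30x³ − 13x² − 39) ÷ lead(D) = −18x⁵ ÷ 3x² = −6x³. Subtract (−6x³)·D = −18x⁵ + 30x³. Remainder: 24x⁴ − 13x² − 39.
Step 4: lead(24x⁴ − 13x² − 39) ÷ lead(D) = 24x⁴ ÷ 3x² = 8x². Subtract (8x²)·D = 24x⁴ − 40x². Remainder: 27x² − 39.
Step 5: lead(27x² − 39) ÷ lead(D) = 27x² ÷ 3x² = 9. Subtract (9)·D = 27x² − 45. Remainder: 6.

Q = [6, -1, -6, 8, 0, 9]; R = [6]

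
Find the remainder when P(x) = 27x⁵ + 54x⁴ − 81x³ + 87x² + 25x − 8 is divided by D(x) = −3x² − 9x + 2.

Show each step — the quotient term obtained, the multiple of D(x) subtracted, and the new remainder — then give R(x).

R(x) = −8x + 2

Step 1: lead(27x⁵ + 54x⁴ − 81x³ + 87x² + 25x − 8) ÷ lead(D) = 27x⁵ ÷ −3x² = −9x³. Subtract (−9x³)·D = 27x⁵ + 81x⁴ − 18x³. Remainder: −27x⁴ − 63x³ + 87x² + 25x − 8.
Step 2: lead(−27x⁴ − 63x³ + 87x² + 25x − 8) ÷ lead(D) = −27x⁴ ÷ −3x² = 9x². Subtract (9x²)·D = −27x⁴ − 81x³ + 18x². Remainder: 18x³ + 69x² + 25x − 8.
Step 3: lead(18x³ + 69x² + 25x − 8) ÷ lead(D) = 18x³ ÷ −3x² = −6x. Subtract (−6x)·D = 18x³ + 54x² − 12x. Remainder: 15x² + 37x − 8.
Step 4: lead(15x² + 37x − 8) ÷ lead(D) = 15x² ÷ −3x² = −5. Subtract (−5)·D = 15x² + 45x − 10. Remainder: −8x + 2.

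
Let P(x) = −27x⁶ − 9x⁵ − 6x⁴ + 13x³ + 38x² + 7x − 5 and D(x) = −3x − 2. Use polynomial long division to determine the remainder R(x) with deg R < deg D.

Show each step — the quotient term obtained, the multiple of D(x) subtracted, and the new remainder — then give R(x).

Step 1: lead(−27x⁶ − 9x⁵ − 6x⁴ + 13x³ + 38x² + 7x − 5) ÷ lead(D) = −27x⁶ ÷ −3x = 9x⁵. Subtract (9x⁵)·D = −27x⁶ − 18x⁵. Remainder: 9x⁵ − 6x⁴ + 13x³ + 38x² + 7x − 5.
Step 2: lead(9x⁵ − 6x⁴ + 13x³ + 38x² + 7x − 5) ÷ lead(D) = 9x⁵ ÷ −3x = −3x⁴. Subtract (−3x⁴)·D = 9x⁵ + 6x⁴. Remainder: −12x⁴ + 13x³ + 38x² + 7x − 5.
Step 3: lead(−12x⁴ + 13x³ + 38x² + 7x − 5) ÷ lead(D) = −12x⁴ ÷ −3x = 4x³. Subtract (4x³)·D = −12x⁴ − 8x³. Remainder: 21x³ + 38x² + 7x − 5.
Step 4: lead(21x³ + 38x² + 7x − 5) ÷ lead(D) = 21x³ ÷ −3x = −7x². Subtract (−7x²)·D = 21x³ + 14x². Remainder: 24x² + 7x − 5.
Step 5: lead(24x² + 7x − 5) ÷ lead(D) = 24x² ÷ −3x = −8x. Subtract (−8x)·D = 24x² + 16x. Remainder: −9x − 5.
Step 6: lead(−9x − 5) ÷ lead(D) = −9x ÷ −3x = 3. Subtract (3)·D = −9x − 6. Remainder: 1.

R(x) = 1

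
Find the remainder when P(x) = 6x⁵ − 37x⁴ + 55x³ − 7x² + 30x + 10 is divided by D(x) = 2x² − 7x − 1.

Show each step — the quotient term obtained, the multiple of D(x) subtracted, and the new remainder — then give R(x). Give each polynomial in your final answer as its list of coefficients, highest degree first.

R = [3, 6]

Step 1: lead(6x⁵ − 37x⁴ + 55x³ − 7x² + 30x + 10) ÷ lead(D) = 6x⁵ ÷ 2x² = 3x³. Subtract (3x³)·D = 6x⁵ − 21x⁴ − 3x³. Remainder: −16x⁴ + 58x³ − 7x² + 30x + 10.
Step 2: lead(−16x⁴ + 58x³ − 7x² + 30x + 10) ÷ lead(D) = −16x⁴ ÷ 2x² = −8x². Subtract (−8x²)·D = −16x⁴ + 56x³ + 8x². Remainder: 2x³ − 15x² + 30x + 10.
Step 3: lead(2x³ − 15x² + 30x + 10) ÷ lead(D) = 2x³ ÷ 2x² = x. Subtract (x)·D = 2x³ − 7x² − x. Remainder: −8x² + 31x + 10.
Step 4: lead(−8x² + 31x + 10) ÷ lead(D) = −8x² ÷ 2x² = −4. Subtract (−4)·D = −8x² + 28x + 4. Remainder: 3x + 6.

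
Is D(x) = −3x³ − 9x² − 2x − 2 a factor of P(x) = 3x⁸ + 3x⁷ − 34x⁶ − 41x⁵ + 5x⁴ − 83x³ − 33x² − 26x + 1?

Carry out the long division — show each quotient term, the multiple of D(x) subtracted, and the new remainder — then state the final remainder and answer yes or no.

R(x) = −4x + 7, so D(x) is not a factor of P(x). no

Step 1: lead(3x⁸ + 3x⁷ − 34x⁶ − 41x⁵ + 5x⁴ − 83x³ − 33x² − 26x + 1) ÷ lead(D) = 3x⁸ ÷ −3x³ = −x⁵. Subtract (−x⁵)·D = 3x⁸ + 9x⁷ + 2x⁶ + 2x⁵. Remainder: −6x⁷ − 36x⁶ − 43x⁵ + 5x⁴ − 83x³ − 33x² − 26x + 1.
Step 2: lead(−6x⁷ − 36x⁶ − 43x⁵ + 5x⁴ − 83x³ − 33x² − 26x + 1) ÷ lead(D) = −6x⁷ ÷ −3x³ = 2x⁴. Subtract (2x⁴)·D = −6x⁷ − 18x⁶ − 4x⁵ − 4x⁴. Remainder: −18x⁶ − 39x⁵ + 9x⁴ − 83x³ − 33x² − 26x + 1.
Step 3: lead(−18x⁶ − 39x⁵ + 9x⁴ − 83x³ − 33x² − 26x + 1) ÷ lead(D) = −18x⁶ ÷ −3x³ = 6x³. Subtract (6x³)·D = −18x⁶ − 54x⁵ − 12x⁴ − 12x³. Remainder: 15x⁵ + 21x⁴ − 71x³ − 33x² − 26x + 1.
Step 4: lead(15x⁵ + 21x⁴ − 71x³ − 33x² − 26x + 1) ÷ lead(D) = 15x⁵ ÷ −3x³ = −5x². Subtract (−5x²)·D = 15x⁵ + 45x⁴ + 10x³ + 10x². Remainder: −24x⁴ − 81x³ − 43x² − 26x + 1.
Step 5: lead(−24x⁴ − 81x³ − 43x² − 26x + 1) ÷ lead(D) = −24x⁴ ÷ −3x³ = 8x. Subtract (8x)·D = −24x⁴ − 72x³ − 16x² − 16x. Remainder: −9x³ − 27x² − 10x + 1.
Step 6: lead(−9x³ − 27x² − 10x + 1) ÷ lead(D) = −9x³ ÷ −3x³ = 3. Subtract (3)·D = −9x³ − 27x² − 6x − 6. Remainder: −4x + 7.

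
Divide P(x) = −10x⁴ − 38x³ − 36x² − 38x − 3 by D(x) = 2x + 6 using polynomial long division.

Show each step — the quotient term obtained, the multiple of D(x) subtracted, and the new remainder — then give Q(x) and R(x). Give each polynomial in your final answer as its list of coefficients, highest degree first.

Q = [-5, -4, -6, -1]; R = [3]

Step 1: lead(−10x⁴ − 38x³ − 36x² − 38x − 3) ÷ lead(D) = −10x⁴ ÷ 2x = −5x³. Subtract (−5x³)·D = −10x⁴ − 30x³. Remainder: −8x³ − 36x² − 38x − 3.
Step 2: lead(−8x³ − 36x² − 38x − 3) ÷ lead(D) = −8x³ ÷ 2x = −4x². Subtract (−4x²)·D = −8x³ − 24x². Remainder: −12x² − 38x − 3.
Step 3: lead(−12x² − 38x − 3) ÷ lead(D) = −12x² ÷ 2x = −6x. Subtract (−6x)·D = −12x² − 36x. Remainder: −2x − 3.
Step 4: lead(−2x − 3) ÷ lead(D) = −2x ÷ 2x = −1. Subtract (−1)·D = −2x − 6. Remainder: 3.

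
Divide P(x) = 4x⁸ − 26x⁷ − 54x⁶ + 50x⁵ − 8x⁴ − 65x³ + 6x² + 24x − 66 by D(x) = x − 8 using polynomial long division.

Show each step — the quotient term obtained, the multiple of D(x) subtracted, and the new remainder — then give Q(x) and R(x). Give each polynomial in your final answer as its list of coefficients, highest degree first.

Q = [4, 6, -6, 2, 8, -1, -2, 8]; R = [-2]

Step 1: lead(4x⁸ − 26x⁷ − 54x⁶ + 50x⁵ − 8x⁴ − 65x³ + 6x² + 24x − 66) ÷ lead(D) = 4x⁸ ÷ x = 4x⁷. Subtract (4x⁷)·D = 4x⁸ − 32x⁷. Remainder: 6x⁷ − 54x⁶ + 50x⁵ − 8x⁴ − 65x³ + 6x² + 24x − 66.
Step 2: lead(6x⁷ − 54x⁶ + 50x⁵ − 8x⁴ − 65x³ + 6x² + 24x − 66) ÷ lead(D) = 6x⁷ ÷ x = 6x⁶. Subtract (6x⁶)·D = 6x⁷ − 48x⁶. Remainder: −6x⁶ + 50x⁵ − 8x⁴ − 65x³ + 6x² + 24x − 66.
Step 3: lead(−6x⁶ + 50x⁵ − 8x⁴ − 65x³ + 6x² + 24x − 66) ÷ lead(D) = −6x⁶ ÷ x = −6x⁵. Subtract (−6x⁵)·D = −6x⁶ + 48x⁵. Remainder: 2x⁵ − 8x⁴ − 65x³ + 6x² + 24x − 66.
Step 4: lead(2x⁵ − 8x⁴ − 65x³ + 6x² + 24x − 66) ÷ lead(D) = 2x⁵ ÷ x = 2x⁴. Subtract (2x⁴)·D = 2x⁵ − 16x⁴. Remainder: 8x⁴ − 65x³ + 6x² + 24x − 66.
Step 5: lead(8x⁴ − 65x³ + 6x² + 24x − 66) ÷ lead(D) = 8x⁴ ÷ x = 8x³. Subtract (8x³)·D = 8x⁴ − 64x³. Remainder: −x³ + 6x² + 24x − 66.
Step 6: lead(−x³ + 6x² + 24x − 66) ÷ lead(D) = −x³ ÷ x = −x². Subtract (−x²)·D = −x³ + 8x². Remainder: −2x² + 24x − 66.
Step 7: lead(−2x² + 24x − 66) ÷ lead(D) = −2x² ÷ x = −2x. Subtract (−2x)·D = −2x² + 16x. Remainder: 8x − 66.
Step 8: lead(8x − 66) ÷ lead(D) = 8x ÷ x = 8. Subtract (8)·D = 8x − 64. Remainder: −2.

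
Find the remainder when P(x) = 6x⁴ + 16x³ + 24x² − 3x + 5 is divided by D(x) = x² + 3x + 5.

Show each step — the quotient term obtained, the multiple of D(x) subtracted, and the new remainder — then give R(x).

Step 1: lead(6x⁴ + 16x³ + 24x² − 3x + 5) ÷ lead(D) = 6x⁴ ÷ x² = 6x². Subtract (6x²)·D = 6x⁴ + 18x³ + 30x². Remainder: −2x³ − 6x² − 3x + 5.
Step 2: lead(−2x³ − 6x² − 3x + 5) ÷ lead(D) = −2x³ ÷ x² = −2x. Subtract (−2x)·D = −2x³ − 6x² − 10x. Remainder: 7x + 5.

R(x) = 7x + 5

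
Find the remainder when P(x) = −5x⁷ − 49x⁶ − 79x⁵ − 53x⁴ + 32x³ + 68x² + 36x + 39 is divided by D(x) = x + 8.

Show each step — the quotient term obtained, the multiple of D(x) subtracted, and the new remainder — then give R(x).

Step 1: lead(−5x⁷ − 49x⁶ − 79x⁵ − 53x⁴ + 32x³ + 68x² + 36x + 39) ÷ lead(D) = −5x⁷ ÷ x = −5x⁶. Subtract (−5x⁶)·D = −5x⁷ − 40x⁶. Remainder: −9x⁶ − 79x⁵ − 53x⁴ + 32x³ + 68x² + 36x + 39.
Step 2: lead(−9x⁶ − 79x⁵ − 53x⁴ + 32x³ + 68x² + 36x + 39) ÷ lead(D) = −9x⁶ ÷ x = −9x⁵. Subtract (−9x⁵)·D = −9x⁶ − 72x⁵. Remainder: −7x⁵ − 53x⁴ + 32x³ + 68x² + 36x + 39.
Step 3: lead(−7x⁵ − 53x⁴ + 32x³ + 68x² + 36x + 39) ÷ lead(D) = −7x⁵ ÷ x = −7x⁴. Subtract (−7x⁴)·D = −7x⁵ − 56x⁴. Remainder: 3x⁴ + 32x³ + 68x² + 36x + 39.
Step 4: lead(3x⁴ + 32x³ + 68x² + 36x + 39) ÷ lead(D) = 3x⁴ ÷ x = 3x³. Subtract (3x³)·D = 3x⁴ + 24x³. Remainder: 8x³ + 68x² + 36x + 39.
Step 5: lead(8x³ + 68x² + 36x + 39) ÷ lead(D) = 8x³ ÷ x = 8x². Subtract (8x²)·D = 8x³ + 64x². Remainder: 4x² + 36x + 39.
Step 6: lead(4x² + 36x + 39) ÷ lead(D) = 4x² ÷ x = 4x. Subtract (4x)·D = 4x² + 32x. Remainder: 4x + 39.
Step 7: lead(4x + 39) ÷ lead(D) = 4x ÷ x = 4. Subtract (4)·D = 4x + 32. Remainder: 7.

R(x) = 7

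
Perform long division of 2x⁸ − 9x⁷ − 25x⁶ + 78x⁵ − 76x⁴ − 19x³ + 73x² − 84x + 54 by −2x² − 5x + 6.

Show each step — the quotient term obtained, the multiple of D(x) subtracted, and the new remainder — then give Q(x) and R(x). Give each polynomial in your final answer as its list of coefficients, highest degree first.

Q = [-1, 7, -8, 2, 9, -7, 8]; R = [-2, 6]

Step 1: lead(2x⁸ − 9x⁷ − 25x⁶ + 78x⁵ − 76x⁴ − 19x³ + 73x² − 84x + 54) ÷ lead(D) = 2x⁸ ÷ −2x² = −x⁶. Subtract (−x⁶)·D = 2x⁸ + 5x⁷ − 6x⁶. Remainder: −14x⁷ − 19x⁶ + 78x⁵ − 76x⁴ − 19x³ + 73x² − 84x + 54.
Step 2: lead(−14x⁷ − 19x⁶ + 78x⁵ − 76x⁴ − 19x³ + 73x² − 84x + 54) ÷ lead(D) = −14x⁷ ÷ −2x² = 7x⁵. Subtract (7x⁵)·D = −14x⁷ − 35x⁶ + 42x⁵. Remainder: 16x⁶ + 36x⁵ − 76x⁴ − 19x³ + 73x² − 84x + 54.
Step 3: lead(16x⁶ + 36x⁵ − 76x⁴ − 19x³ + 73x² − 84x + 54) ÷ lead(D) = 16x⁶ ÷ −2x² = −8x⁴. Subtract (−8x⁴)·D = 16x⁶ + 40x⁵ − 48x⁴. Remainder: −4x⁵ − 28x⁴ − 19x³ + 73x² − 84x + 54.
Step 4: lead(−4x⁵ − 28x⁴ − 19x³ + 73x² − 84x + 54) ÷ lead(D) = −4x⁵ ÷ −2x² = 2x³. Subtract (2x³)·D = −4x⁵ − 10x⁴ + 12x³. Remainder: −18x⁴ − 31x³ + 73x² − 84x + 54.
Step 5: lead(−18x⁴ − 31x³ + 73x² − 84x + 54) ÷ lead(D) = −18x⁴ ÷ −2x² = 9x². Subtract (9x²)·D = −18x⁴ − 45x³ + 54x². Remainder: 14x³ + 19x² − 84x + 54.
Step 6: lead(14x³ + 19x² − 84x + 54) ÷ lead(D) = 14x³ ÷ −2x² = −7x. Subtract (−7x)·D = 14x³ + 35x² − 42x. Remainder: −16x² − 42x + 54.
Step 7: lead(−16x² − 42x + 54) ÷ lead(D) = −16x² ÷ −2x² = 8. Subtract (8)·D = −16x² − 40x + 48. Remainder: −2x + 6.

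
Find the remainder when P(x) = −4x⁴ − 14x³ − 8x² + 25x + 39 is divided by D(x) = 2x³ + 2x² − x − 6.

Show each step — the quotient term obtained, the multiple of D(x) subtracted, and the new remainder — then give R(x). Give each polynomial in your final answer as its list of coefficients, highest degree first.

Step 1: lead(−4x⁴ − 14x³ − 8x² + 25x + 39) ÷ lead(D) = −4x⁴ ÷ 2x³ = −2x. Subtract (−2x)·D = −4x⁴ − 4x³ + 2x² + 12x. Remainder: −10x³ − 10x² + 13x + 39.
Step 2: lead(−10x³ − 10x² + 13x + 39) ÷ lead(D) = −10x³ ÷ 2x³ = −5. Subtract (−5)·D = −10x³ − 10x² + 5x + 30. Remainder: 8x + 9.

R = [8, 9]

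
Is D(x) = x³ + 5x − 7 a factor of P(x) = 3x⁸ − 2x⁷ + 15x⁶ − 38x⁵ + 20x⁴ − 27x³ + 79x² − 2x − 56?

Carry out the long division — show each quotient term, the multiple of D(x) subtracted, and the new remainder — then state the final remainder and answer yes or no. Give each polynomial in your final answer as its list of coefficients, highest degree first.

Step 1: lead(3x⁸ − 2x⁷ + 15x⁶ − 38x⁵ + 20x⁴ − 27x³ + 79x² − 2x − 56) ÷ lead(D) = 3x⁸ ÷ x³ = 3x⁵. Subtract (3x⁵)·D = 3x⁸ + 15x⁶ − 21x⁵. Remainder: −2x⁷ − 17x⁵ + 20x⁴ − 27x³ + 79x² − 2x − 56.
Step 2: lead(−2x⁷ − 17x⁵ + 20x⁴ − 27x³ + 79x² − 2x − 56) ÷ lead(D) = −2x⁷ ÷ x³ = −2x⁴. Subtract (−2x⁴)·D = −2x⁷ − 10x⁵ + 14x⁴. Remainder: −7x⁵ + 6x⁴ − 27x³ + 79x² − 2x − 56.
Step 3: lead(−7x⁵ + 6x⁴ − 27x³ + 79x² − 2x − 56) ÷ lead(D) = −7x⁵ ÷ x³ = −7x². Subtract (−7x²)·D = −7x⁵ − 35x³ + 49x². Remainder: 6x⁴ + 8x³ + 30x² − 2x − 56.
Step 4: lead(6x⁴ + 8x³ + 30x² − 2x − 56) ÷ lead(D) = 6x⁴ ÷ x³ = 6x. Subtract (6x)·D = 6x⁴ + 30x² − 42x. Remainder: 8x³ + 40x − 56.
Step 5: lead(8x³ + 40x − 56) ÷ lead(D) = 8x³ ÷ x³ = 8. Subtract (8)·D = 8x³ + 40x − 56. Remainder: 0.

R = [0], so D(x) is a factor of P(x). yes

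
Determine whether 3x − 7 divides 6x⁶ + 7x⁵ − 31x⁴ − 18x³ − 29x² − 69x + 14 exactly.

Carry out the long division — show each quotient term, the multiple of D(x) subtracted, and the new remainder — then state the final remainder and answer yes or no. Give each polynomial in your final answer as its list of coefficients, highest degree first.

Step 1: lead(6x⁶ + 7x⁵ − 31x⁴ − 18x³ − 29x² − 69x + 14) ÷ lead(D) = 6x⁶ ÷ 3x = 2x⁵. Subtract (2x⁵)·D = 6x⁶ − 14x⁵. Remainder: 21x⁵ − 31x⁴ − 18x³ − 29x² − 69x + 14.
Step 2: lead(21x⁵ − 31x⁴ − 18x³ − 29x² − 69x + 14) ÷ lead(D) = 21x⁵ ÷ 3x = 7x⁴. Subtract (7x⁴)·D = 21x⁵ − 49x⁴. Remainder: 18x⁴ − 18x³ − 29x² − 69x + 14.
Step 3: lead(18x⁴ − 18x³ − 29x² − 69x + 14) ÷ lead(D) = 18x⁴ ÷ 3x = 6x³. Subtract (6x³)·D = 18x⁴ − 42x³. Remainder: 24x³ − 29x² − 69x + 14.
Step 4: lead(24x³ − 29x² − 69x + 14) ÷ lead(D) = 24x³ ÷ 3x = 8x². Subtract (8x²)·D = 24x³ − 56x². Remainder: 27x² − 69x + 14.
Step 5: lead(27x² − 69x + 14) ÷ lead(D) = 27x² ÷ 3x = 9x. Subtract (9x)·D = 27x² − 63x. Remainder: −6x + 14.
Step 6: lead(−6x + 14) ÷ lead(D) = −6x ÷ 3x = −2. Subtract (−2)·D = −6x + 14. Remainder: 0.

R = [0], so D(x) is a factor of P(x). yes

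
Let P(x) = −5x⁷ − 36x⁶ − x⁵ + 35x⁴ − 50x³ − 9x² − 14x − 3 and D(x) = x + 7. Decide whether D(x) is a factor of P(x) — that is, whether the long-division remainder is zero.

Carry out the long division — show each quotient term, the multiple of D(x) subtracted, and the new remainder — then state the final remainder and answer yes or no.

R(x) = −3, so D(x) is not a factor of P(x). no

Step 1: lead(−5x⁷ − 36x⁶ − x⁵ + 35x⁴ − 50x³ − 9x² − 14x − 3) ÷ lead(D) = −5x⁷ ÷ x = −5x⁶. Subtract (−5x⁶)·D = −5x⁷ − 35x⁶. Remainder: −x⁶ − x⁵ + 35x⁴ − 50x³ − 9x² − 14x − 3.
Step 2: lead(−x⁶ − x⁵ + 35x⁴ − 50x³ − 9x² − 14x − 3) ÷ lead(D) = −x⁶ ÷ x = −x⁵. Subtract (−x⁵)·D = −x⁶ − 7x⁵. Remainder: 6x⁵ + 35x⁴ − 50x³ − 9x² − 14x − 3.
Step 3: lead(6x⁵ + 35x⁴ − 50x³ − 9x² − 14x − 3) ÷ lead(D) = 6x⁵ ÷ x = 6x⁴. Subtract (6x⁴)·D = 6x⁵ + 42x⁴. Remainder: −7x⁴ − 50x³ − 9x² − 14x − 3.
Step 4: lead(−7x⁴ − 50x³ − 9x² − 14x − 3) ÷ lead(D) = −7x⁴ ÷ x = −7x³. Subtract (−7x³)·D = −7x⁴ − 49x³. Remainder: −x³ − 9x² − 14x − 3.
Step 5: lead(−x³ − 9x² − 14x − 3) ÷ lead(D) = −x³ ÷ x = −x². Subtract (−x²)·D = −x³ − 7x². Remainder: −2x² − 14x − 3.
Step 6: lead(−2x² − 14x − 3) ÷ lead(D) = −2x² ÷ x = −2x. Subtract (−2x)·D = −2x² − 14x. Remainder: −3.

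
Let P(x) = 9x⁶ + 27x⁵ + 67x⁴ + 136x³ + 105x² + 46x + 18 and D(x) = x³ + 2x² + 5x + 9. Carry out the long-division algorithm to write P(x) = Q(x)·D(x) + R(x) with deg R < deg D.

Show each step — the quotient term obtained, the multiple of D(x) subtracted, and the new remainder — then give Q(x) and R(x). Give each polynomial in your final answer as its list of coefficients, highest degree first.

Q = [9, 9, 4, 2]; R = [0]

Step 1: lead(9x⁶ + 27x⁵ + 67x⁴ + 136x³ + 105x² + 46x + 18) ÷ lead(D) = 9x⁶ ÷ x³ = 9x³. Subtract (9x³)·D = 9x⁶ + 18x⁵ + 45x⁴ + 81x³. Remainder: 9x⁵ + 22x⁴ + 55x³ + 105x² + 46x + 18.
Step 2: lead(9x⁵ + 22x⁴ + 55x³ + 105x² + 46x + 18) ÷ lead(D) = 9x⁵ ÷ x³ = 9x². Subtract (9x²)·D = 9x⁵ + 18x⁴ + 45x³ + 81x². Remainder: 4x⁴ + 10x³ + 24x² + 46x + 18.
Step 3: lead(4x⁴ + 10x³ + 24x² + 46x + 18) ÷ lead(D) = 4x⁴ ÷ x³ = 4x. Subtract (4x)·D = 4x⁴ + 8x³ + 20x² + 36x. Remainder: 2x³ + 4x² + 10x + 18.
Step 4: lead(2x³ + 4x² + 10x + 18) ÷ lead(D) = 2x³ ÷ x³ = 2. Subtract (2)·D = 2x³ + 4x² + 10x + 18. Remainder: 0.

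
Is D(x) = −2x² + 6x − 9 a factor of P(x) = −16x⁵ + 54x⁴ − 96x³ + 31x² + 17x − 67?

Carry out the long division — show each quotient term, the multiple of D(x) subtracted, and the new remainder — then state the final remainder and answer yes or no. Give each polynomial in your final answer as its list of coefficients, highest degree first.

Step 1: lead(−16x⁵ + 54x⁴ − 96x³ + 31x² + 17x − 67) ÷ lead(D) = −16x⁵ ÷ −2x² = 8x³. Subtract (8x³)·D = −16x⁵ + 48x⁴ − 72x³. Remainder: 6x⁴ − 24x³ + 31x² + 17x − 67.
Step 2: lead(6x⁴ − 24x³ + 31x² + 17x − 67) ÷ lead(D) = 6x⁴ ÷ −2x² = −3x². Subtract (−3x²)·D = 6x⁴ − 18x³ + 27x². Remainder: −6x³ + 4x² + 17x − 67.
Step 3: lead(−6x³ + 4x² + 17x − 67) ÷ lead(D) = −6x³ ÷ −2x² = 3x. Subtract (3x)·D = −6x³ + 18x² − 27x. Remainder: −14x² + 44x − 67.
Step 4: lead(−14x² + 44x − 67) ÷ lead(D) = −14x² ÷ −2x² = 7. Subtract (7)·D = −14x² + 42x − 63. Remainder: 2x − 4.

R = [2, -4], so D(x) is not a factor of P(x). no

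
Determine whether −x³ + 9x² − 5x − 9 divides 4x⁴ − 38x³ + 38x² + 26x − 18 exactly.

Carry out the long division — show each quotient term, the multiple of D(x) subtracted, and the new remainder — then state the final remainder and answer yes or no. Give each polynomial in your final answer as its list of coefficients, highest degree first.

Step 1: lead(4x⁴ − 38x³ + 38x² + 26x − 18) ÷ lead(D) = 4x⁴ ÷ −x³ = −4x. Subtract (−4x)·D = 4x⁴ − 36x³ + 20x² + 36x. Remainder: −2x³ + 18x² − 10x − 18.
Step 2: lead(−2x³ + 18x² − 10x − 18) ÷ lead(D) = −2x³ ÷ −x³ = 2. Subtract (2)·D = −2x³ + 18x² − 10x − 18. Remainder: 0.

R = [0], so D(x) is a factor of P(x). yes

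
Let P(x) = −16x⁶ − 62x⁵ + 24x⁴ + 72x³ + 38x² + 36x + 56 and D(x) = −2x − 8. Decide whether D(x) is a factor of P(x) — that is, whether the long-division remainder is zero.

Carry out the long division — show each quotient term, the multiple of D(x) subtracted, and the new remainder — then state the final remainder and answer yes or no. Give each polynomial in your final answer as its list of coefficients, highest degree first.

R = [8], so D(x) is not a factor of P(x). no

Step 1: lead(−16x⁶ − 62x⁵ + 24x⁴ + 72x³ + 38x² + 36x + 56) ÷ lead(D) = −16x⁶ ÷ −2x = 8x⁵. Subtract (8x⁵)·D = −16x⁶ − 64x⁵. Remainder: 2x⁵ + 24x⁴ + 72x³ + 38x² + 36x + 56.
Step 2: lead(2x⁵ + 24x⁴ + 72x³ + 38x² + 36x + 56) ÷ lead(D) = 2x⁵ ÷ −2x = −x⁴. Subtract (−x⁴)·D = 2x⁵ + 8x⁴. Remainder: 16x⁴ + 72x³ + 38x² + 36x + 56.
Step 3: lead(16x⁴ + 72x³ + 38x² + 36x + 56) ÷ lead(D) = 16x⁴ ÷ −2x = −8x³. Subtract (−8x³)·D = 16x⁴ + 64x³. Remainder: 8x³ + 38x² + 36x + 56.
Step 4: lead(8x³ + 38x² + 36x + 56) ÷ lead(D) = 8x³ ÷ −2x = −4x². Subtract (−4x²)·D = 8x³ + 32x². Remainder: 6x² + 36x + 56.
Step 5: lead(6x² + 36x + 56) ÷ lead(D) = 6x² ÷ −2x = −3x. Subtract (−3x)·D = 6x² + 24x. Remainder: 12x + 56.
Step 6: lead(12x + 56) ÷ lead(D) = 12x ÷ −2x = −6. Subtract (−6)·D = 12x + 48. Remainder: 8.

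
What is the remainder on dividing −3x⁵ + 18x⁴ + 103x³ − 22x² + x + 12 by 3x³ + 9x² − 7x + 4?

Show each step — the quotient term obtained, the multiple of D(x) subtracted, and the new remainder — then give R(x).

R(x) = −8

Step 1: lead(−3x⁵ + 18x⁴ + 103x³ − 22x² + x + 12) ÷ lead(D) = −3x⁵ ÷ 3x³ = −x². Subtract (−x²)·D = −3x⁵ − 9x⁴ + 7x³ − 4x². Remainder: 27x⁴ + 96x³ − 18x² + x + 12.
Step 2: lead(27x⁴ + 96x³ − 18x² + x + 12) ÷ lead(D) = 27x⁴ ÷ 3x³ = 9x. Subtract (9x)·D = 27x⁴ + 81x³ − 63x² + 36x. Remainder: 15x³ + 45x² − 35x + 12.
Step 3: lead(15x³ + 45x² − 35x + 12) ÷ lead(D) = 15x³ ÷ 3x³ = 5. Subtract (5)·D = 15x³ + 45x² − 35x + 20. Remainder: −8.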